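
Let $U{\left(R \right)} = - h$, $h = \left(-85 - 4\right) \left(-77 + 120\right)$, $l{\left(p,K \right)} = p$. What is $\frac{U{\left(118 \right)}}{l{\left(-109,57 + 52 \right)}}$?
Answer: $- \frac{3827}{109} \approx -35.11$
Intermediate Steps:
$h = -3827$ ($h = \left(-89\right) 43 = -3827$)
$U{\left(R \right)} = 3827$ ($U{\left(R \right)} = \left(-1\right) \left(-3827\right) = 3827$)
$\frac{U{\left(118 \right)}}{l{\left(-109,57 + 52 \right)}} = \frac{3827}{-109} = 3827 \left(- \frac{1}{109}\right) = - \frac{3827}{109}$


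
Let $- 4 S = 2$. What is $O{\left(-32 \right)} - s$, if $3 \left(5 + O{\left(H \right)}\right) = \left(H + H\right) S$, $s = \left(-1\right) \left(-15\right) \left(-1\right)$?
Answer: $\frac{62}{3} \approx 20.667$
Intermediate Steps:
$S = - \frac{1}{2}$ ($S = \left(- \frac{1}{4}\right) 2 = - \frac{1}{2} \approx -0.5$)
$s = -15$ ($s = 15 \left(-1\right) = -15$)
$O{\left(H \right)} = -5 - \frac{H}{3}$ ($O{\left(H \right)} = -5 + \frac{\left(H + H\right) \left(- \frac{1}{2}\right)}{3} = -5 + \frac{2 H \left(- \frac{1}{2}\right)}{3} = -5 + \frac{\left(-1\right) H}{3} = -5 - \frac{H}{3}$)
$O{\left(-32 \right)} - s = \left(-5 - - \frac{32}{3}\right) - -15 = \left(-5 + \frac{32}{3}\right) + 15 = \frac{17}{3} + 15 = \frac{62}{3}$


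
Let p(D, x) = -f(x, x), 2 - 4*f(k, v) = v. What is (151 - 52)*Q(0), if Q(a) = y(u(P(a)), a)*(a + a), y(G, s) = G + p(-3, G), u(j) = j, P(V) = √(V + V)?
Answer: 0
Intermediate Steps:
P(V) = √2*√V (P(V) = √(2*V) = √2*√V)
f(k, v) = ½ - v/4
p(D, x) = -½ + x/4 (p(D, x) = -(½ - x/4) = -½ + x/4)
y(G, s) = -½ + 5*G/4 (y(G, s) = G + (-½ + G/4) = -½ + 5*G/4)
Q(a) = 2*a*(-½ + 5*√2*√a/4) (Q(a) = (-½ + 5*(√2*√a)/4)*(a + a) = (-½ + 5*√2*√a/4)*(2*a) = 2*a*(-½ + 5*√2*√a/4))
(151 - 52)*Q(0) = (151 - 52)*(-1*0 + 5*√2*0^(3/2)/2) = 99*(0 + (5/2)*√2*0) = 99*(0 + 0) = 99*0 = 0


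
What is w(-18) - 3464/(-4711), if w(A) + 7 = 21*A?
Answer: -1810271/4711 ≈ -384.26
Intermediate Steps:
w(A) = -7 + 21*A
w(-18) - 3464/(-4711) = (-7 + 21*(-18)) - 3464/(-4711) = (-7 - 378) - 3464*(-1/4711) = -385 + 3464/4711 = -1810271/4711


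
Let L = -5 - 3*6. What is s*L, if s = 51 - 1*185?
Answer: 3082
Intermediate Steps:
L = -23 (L = -5 - 18 = -23)
s = -134 (s = 51 - 185 = -134)
s*L = -134*(-23) = 3082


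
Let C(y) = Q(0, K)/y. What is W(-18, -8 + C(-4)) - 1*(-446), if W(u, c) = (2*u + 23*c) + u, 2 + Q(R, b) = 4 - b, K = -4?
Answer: 347/2 ≈ 173.50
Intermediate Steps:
Q(R, b) = 2 - b (Q(R, b) = -2 + (4 - b) = 2 - b)
C(y) = 6/y (C(y) = (2 - 1*(-4))/y = (2 + 4)/y = 6/y)
W(u, c) = 3*u + 23*c
W(-18, -8 + C(-4)) - 1*(-446) = (3*(-18) + 23*(-8 + 6/(-4))) - 1*(-446) = (-54 + 23*(-8 + 6*(-1/4))) + 446 = (-54 + 23*(-8 - 3/2)) + 446 = (-54 + 23*(-19/2)) + 446 = (-54 - 437/2) + 446 = -545/2 + 446 = 347/2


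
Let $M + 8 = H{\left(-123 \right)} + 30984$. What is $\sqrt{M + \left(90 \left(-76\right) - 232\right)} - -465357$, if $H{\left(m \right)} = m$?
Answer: $465357 + \sqrt{23781} \approx 4.6551 \cdot 10^{5}$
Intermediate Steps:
$M = 30853$ ($M = -8 + \left(-123 + 30984\right) = -8 + 30861 = 30853$)
$\sqrt{M + \left(90 \left(-76\right) - 232\right)} - -465357 = \sqrt{30853 + \left(90 \left(-76\right) - 232\right)} - -465357 = \sqrt{30853 - 7072} + 465357 = \sqrt{23781} + 465357 = 465357 + \sqrt{23781}$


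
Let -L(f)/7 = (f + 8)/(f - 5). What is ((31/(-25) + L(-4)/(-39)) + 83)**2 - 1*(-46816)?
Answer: 4118583221536/77000625 ≈ 53488.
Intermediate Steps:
L(f) = -7*(8 + f)/(-5 + f) (L(f) = -7*(f + 8)/(f - 5) = -7*(8 + f)/(-5 + f))
((31/(-25) + L(-4)/(-39)) + 83)**2 - 1*(-46816) = ((31/(-25) + (7*(-8 - 1*(-4))/(-5 - 4))/(-39)) + 83)**2 - 1*(-46816) = ((31*(-1/25) + (7*(-8 + 4)/(-9))*(-1/39)) + 83)**2 + 46816 = ((-31/25 + (7*(-1/9)*(-4))*(-1/39)) + 83)**2 + 46816 = ((-31/25 + (28/9)*(-1/39)) + 83)**2 + 46816 = ((-31/25 - 28/351) + 83)**2 + 46816 = (-11581/8775 + 83)**2 + 46816 = (716744/8775)**2 + 46816 = 513721961536/77000625 + 46816 = 4118583221536/77000625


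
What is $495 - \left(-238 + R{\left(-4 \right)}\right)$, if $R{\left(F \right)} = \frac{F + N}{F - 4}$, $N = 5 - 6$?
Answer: $\frac{5859}{8} \approx 732.38$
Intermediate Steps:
$N = -1$ ($N = 5 - 6 = -1$)
$R{\left(F \right)} = \frac{-1 + F}{-4 + F}$ ($R{\left(F \right)} = \frac{F - 1}{F - 4} = \frac{-1 + F}{-4 + F}$)
$495 - \left(-238 + R{\left(-4 \right)}\right) = 495 - \left(-238 + \frac{-1 - 4}{-4 - 4}\right) = 495 - \left(-238 + \frac{1}{-8} \left(-5\right)\right) = 495 - \left(-238 - - \frac{5}{8}\right) = 495 - \left(-238 + \frac{5}{8}\right) = 495 - - \frac{1899}{8} = 495 + \frac{1899}{8} = \frac{5859}{8}$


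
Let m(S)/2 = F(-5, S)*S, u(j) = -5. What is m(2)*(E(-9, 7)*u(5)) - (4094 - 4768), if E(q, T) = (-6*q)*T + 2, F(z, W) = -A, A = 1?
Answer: 8274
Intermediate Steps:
F(z, W) = -1 (F(z, W) = -1*1 = -1)
E(q, T) = 2 - 6*T*q (E(q, T) = -6*T*q + 2 = 2 - 6*T*q)
m(S) = -2*S (m(S) = 2*(-S) = -2*S)
m(2)*(E(-9, 7)*u(5)) - (4094 - 4768) = (-2*2)*((2 - 6*7*(-9))*(-5)) - (4094 - 4768) = -4*(2 + 378)*(-5) - 1*(-674) = -1520*(-5) + 674 = -4*(-1900) + 674 = 7600 + 674 = 8274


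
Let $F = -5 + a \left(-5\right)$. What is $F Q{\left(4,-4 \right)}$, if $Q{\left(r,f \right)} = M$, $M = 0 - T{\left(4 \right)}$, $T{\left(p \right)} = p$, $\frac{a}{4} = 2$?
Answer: $180$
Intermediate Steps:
$a = 8$ ($a = 4 \cdot 2 = 8$)
$F = -45$ ($F = -5 + 8 \left(-5\right) = -5 - 40 = -45$)
$M = -4$ ($M = 0 - 4 = -4$)
$Q{\left(r,f \right)} = -4$
$F Q{\left(4,-4 \right)} = \left(-45\right) \left(-4\right) = 180$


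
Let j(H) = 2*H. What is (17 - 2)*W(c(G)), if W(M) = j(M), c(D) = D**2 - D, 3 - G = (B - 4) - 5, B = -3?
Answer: 6300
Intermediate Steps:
G = 15 (G = 3 - ((-3 - 4) - 5) = 3 - (-7 - 5) = 3 - 1*(-12) = 3 + 12 = 15)
W(M) = 2*M
(17 - 2)*W(c(G)) = (17 - 2)*(2*(15*(-1 + 15))) = 15*(2*(15*14)) = 15*(2*210) = 15*420 = 6300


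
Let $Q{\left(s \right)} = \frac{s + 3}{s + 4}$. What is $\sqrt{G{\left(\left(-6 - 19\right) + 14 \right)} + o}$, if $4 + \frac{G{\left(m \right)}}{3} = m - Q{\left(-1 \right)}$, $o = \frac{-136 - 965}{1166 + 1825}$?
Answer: $\frac{i \sqrt{47084322}}{997} \approx 6.8824 i$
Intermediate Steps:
$Q{\left(s \right)} = \frac{3 + s}{4 + s}$
$o = - \frac{367}{997}$ ($o = - \frac{1101}{2991} = \left(-1101\right) \frac{1}{2991} = - \frac{367}{997} \approx -0.3681$)
$G{\left(m \right)} = -14 + 3 m$ ($G{\left(m \right)} = -12 + 3 \left(m - \frac{3 - 1}{4 - 1}\right) = -12 + 3 \left(m - \frac{1}{3} \cdot 2\right) = -12 + 3 \left(m - \frac{2}{3}\right) = -12 + 3 \left(- \frac{2}{3} + m\right) = -12 + \left(-2 + 3 m\right) = -14 + 3 m$)
$\sqrt{G{\left(\left(-6 - 19\right) + 14 \right)} + o} = \sqrt{\left(-14 + 3 \left(\left(-6 - 19\right) + 14\right)\right) - \frac{367}{997}} = \sqrt{\left(-14 + 3 \left(-25 + 14\right)\right) - \frac{367}{997}} = \sqrt{\left(-14 + 3 \left(-11\right)\right) - \frac{367}{997}} = \sqrt{\left(-14 - 33\right) - \frac{367}{997}} = \sqrt{-47 - \frac{367}{997}} = \sqrt{- \frac{47226}{997}} = \frac{i \sqrt{47084322}}{997}$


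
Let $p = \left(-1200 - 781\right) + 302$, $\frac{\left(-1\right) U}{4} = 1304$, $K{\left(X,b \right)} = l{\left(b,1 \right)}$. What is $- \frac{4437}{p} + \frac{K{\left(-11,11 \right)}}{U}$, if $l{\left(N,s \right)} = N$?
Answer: $\frac{23124923}{8757664} \approx 2.6405$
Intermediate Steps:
$K{\left(X,b \right)} = b$
$U = -5216$ ($U = \left(-4\right) 1304 = -5216$)
$p = -1679$ ($p = \left(-1200 - 781\right) + 302 = -1981 + 302 = -1679$)
$- \frac{4437}{p} + \frac{K{\left(-11,11 \right)}}{U} = - \frac{4437}{-1679} + \frac{11}{-5216} = \left(-4437\right) \left(- \frac{1}{1679}\right) + 11 \left(- \frac{1}{5216}\right) = \frac{4437}{1679} - \frac{11}{5216} = \frac{23124923}{8757664}$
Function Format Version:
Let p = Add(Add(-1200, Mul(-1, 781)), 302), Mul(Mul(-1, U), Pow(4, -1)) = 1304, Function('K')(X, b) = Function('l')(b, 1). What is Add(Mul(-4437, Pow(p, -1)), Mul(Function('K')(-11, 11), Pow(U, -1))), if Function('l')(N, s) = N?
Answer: Rational(23124923, 8757664) ≈ 2.6405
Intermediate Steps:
Function('K')(X, b) = b
U = -5216 (U = Mul(-4, 1304) = -5216)
p = -1679 (p = Add(Add(-1200, -781), 302) = Add(-1981, 302) = -1679)
Add(Mul(-4437, Pow(p, -1)), Mul(Function('K')(-11, 11), Pow(U, -1))) = Add(Mul(-4437, Pow(-1679, -1)), Mul(11, Pow(-5216, -1))) = Add(Mul(-4437, Rational(-1, 1679)), Mul(11, Rational(-1, 5216))) = Add(Rational(4437, 1679), Rational(-11, 5216)) = Rational(23124923, 8757664)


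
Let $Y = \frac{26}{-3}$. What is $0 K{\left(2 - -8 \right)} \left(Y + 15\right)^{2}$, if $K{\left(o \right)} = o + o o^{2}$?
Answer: $0$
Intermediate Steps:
$K{\left(o \right)} = o + o^{3}$
$Y = - \frac{26}{3}$ ($Y = 26 \left(- \frac{1}{3}\right) = - \frac{26}{3} \approx -8.6667$)
$0 K{\left(2 - -8 \right)} \left(Y + 15\right)^{2} = 0 \left(\left(2 - -8\right) + \left(2 - -8\right)^{3}\right) \left(- \frac{26}{3} + 15\right)^{2} = 0 \left(\left(2 + 8\right) + \left(2 + 8\right)^{3}\right) \left(\frac{19}{3}\right)^{2} = 0 \left(10 + 10^{3}\right) \frac{361}{9} = 0 \left(10 + 1000\right) \frac{361}{9} = 0 \cdot 1010 \cdot \frac{361}{9} = 0 \cdot \frac{361}{9} = 0$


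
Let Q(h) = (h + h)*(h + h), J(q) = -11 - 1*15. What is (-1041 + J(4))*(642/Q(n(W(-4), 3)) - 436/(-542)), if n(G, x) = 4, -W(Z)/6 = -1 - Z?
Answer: -100262789/8672 ≈ -11562.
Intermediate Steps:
J(q) = -26 (J(q) = -11 - 15 = -26)
W(Z) = 6 + 6*Z (W(Z) = -6*(-1 - Z) = 6 + 6*Z)
Q(h) = 4*h² (Q(h) = (2*h)*(2*h) = 4*h²)
(-1041 + J(4))*(642/Q(n(W(-4), 3)) - 436/(-542)) = (-1041 - 26)*(642/((4*4²)) - 436/(-542)) = -1067*(642/((4*16)) - 436*(-1/542)) = -1067*(642/64 + 218/271) = -1067*(642*(1/64) + 218/271) = -1067*(321/32 + 218/271) = -1067*93967/8672 = -100262789/8672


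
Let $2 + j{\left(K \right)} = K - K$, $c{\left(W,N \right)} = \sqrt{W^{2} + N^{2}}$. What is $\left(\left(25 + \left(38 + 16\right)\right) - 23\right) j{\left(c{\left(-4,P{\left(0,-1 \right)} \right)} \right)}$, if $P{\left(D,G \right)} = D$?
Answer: $-112$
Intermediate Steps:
$c{\left(W,N \right)} = \sqrt{N^{2} + W^{2}}$
$j{\left(K \right)} = -2$ ($j{\left(K \right)} = -2 + \left(K - K\right) = -2 + 0 = -2$)
$\left(\left(25 + \left(38 + 16\right)\right) - 23\right) j{\left(c{\left(-4,P{\left(0,-1 \right)} \right)} \right)} = \left(\left(25 + \left(38 + 16\right)\right) - 23\right) \left(-2\right) = \left(\left(25 + 54\right) - 23\right) \left(-2\right) = \left(79 - 23\right) \left(-2\right) = 56 \left(-2\right) = -112$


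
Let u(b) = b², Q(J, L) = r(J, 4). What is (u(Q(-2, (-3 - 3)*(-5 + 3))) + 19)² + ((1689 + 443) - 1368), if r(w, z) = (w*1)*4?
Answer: 7653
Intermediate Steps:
r(w, z) = 4*w (r(w, z) = w*4 = 4*w)
Q(J, L) = 4*J
(u(Q(-2, (-3 - 3)*(-5 + 3))) + 19)² + ((1689 + 443) - 1368) = ((4*(-2))² + 19)² + ((1689 + 443) - 1368) = ((-8)² + 19)² + (2132 - 1368) = (64 + 19)² + 764 = 83² + 764 = 6889 + 764 = 7653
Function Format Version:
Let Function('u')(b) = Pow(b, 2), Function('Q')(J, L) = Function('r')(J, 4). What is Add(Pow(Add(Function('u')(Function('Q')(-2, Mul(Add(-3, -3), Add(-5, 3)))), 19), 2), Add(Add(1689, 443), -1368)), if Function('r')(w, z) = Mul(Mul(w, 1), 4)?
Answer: 7653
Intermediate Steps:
Function('r')(w, z) = Mul(4, w) (Function('r')(w, z) = Mul(w, 4) = Mul(4, w))
Function('Q')(J, L) = Mul(4, J)
Add(Pow(Add(Function('u')(Function('Q')(-2, Mul(Add(-3, -3), Add(-5, 3)))), 19), 2), Add(Add(1689, 443), -1368)) = Add(Pow(Add(Pow(Mul(4, -2), 2), 19), 2), Add(Add(1689, 443), -1368)) = Add(Pow(Add(Pow(-8, 2), 19), 2), Add(2132, -1368)) = Add(Pow(Add(64, 19), 2), 764) = Add(Pow(83, 2), 764) = Add(6889, 764) = 7653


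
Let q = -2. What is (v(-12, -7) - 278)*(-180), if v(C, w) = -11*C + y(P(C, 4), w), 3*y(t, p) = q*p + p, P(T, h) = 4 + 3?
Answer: 25860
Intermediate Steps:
P(T, h) = 7
y(t, p) = -p/3 (y(t, p) = (-2*p + p)/3 = (-p)/3 = -p/3)
v(C, w) = -11*C - w/3
(v(-12, -7) - 278)*(-180) = ((-11*(-12) - 1/3*(-7)) - 278)*(-180) = ((132 + 7/3) - 278)*(-180) = (403/3 - 278)*(-180) = -431/3*(-180) = 25860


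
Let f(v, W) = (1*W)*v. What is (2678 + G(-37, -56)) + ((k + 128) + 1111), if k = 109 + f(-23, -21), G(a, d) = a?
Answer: 4472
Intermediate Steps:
f(v, W) = W*v
k = 592 (k = 109 - 21*(-23) = 109 + 483 = 592)
(2678 + G(-37, -56)) + ((k + 128) + 1111) = (2678 - 37) + ((592 + 128) + 1111) = 2641 + (720 + 1111) = 2641 + 1831 = 4472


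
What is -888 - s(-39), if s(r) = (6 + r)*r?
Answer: -2175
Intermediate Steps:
s(r) = r*(6 + r)
-888 - s(-39) = -888 - (-39)*(6 - 39) = -888 - (-39)*(-33) = -888 - 1*1287 = -888 - 1287 = -2175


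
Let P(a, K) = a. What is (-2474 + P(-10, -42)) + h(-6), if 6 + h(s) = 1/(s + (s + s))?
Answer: -44821/18 ≈ -2490.1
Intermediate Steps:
h(s) = -6 + 1/(3*s) (h(s) = -6 + 1/(s + (s + s)) = -6 + 1/(s + 2*s) = -6 + 1/(3*s))
(-2474 + P(-10, -42)) + h(-6) = (-2474 - 10) + (-6 + (1/3)/(-6)) = -2484 + (-6 + (1/3)*(-1/6)) = -2484 + (-6 - 1/18) = -2484 - 109/18 = -44821/18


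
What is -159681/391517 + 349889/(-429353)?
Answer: -205547008006/168098998501 ≈ -1.2228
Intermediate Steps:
-159681/391517 + 349889/(-429353) = -159681*1/391517 + 349889*(-1/429353) = -159681/391517 - 349889/429353 = -205547008006/168098998501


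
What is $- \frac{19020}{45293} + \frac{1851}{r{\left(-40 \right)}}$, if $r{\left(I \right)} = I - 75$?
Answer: $- \frac{86024643}{5208695} \approx -16.516$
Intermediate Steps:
$r{\left(I \right)} = -75 + I$
$- \frac{19020}{45293} + \frac{1851}{r{\left(-40 \right)}} = - \frac{19020}{45293} + \frac{1851}{-75 - 40} = \left(-19020\right) \frac{1}{45293} + \frac{1851}{-115} = - \frac{19020}{45293} + 1851 \left(- \frac{1}{115}\right) = - \frac{19020}{45293} - \frac{1851}{115} = - \frac{86024643}{5208695}$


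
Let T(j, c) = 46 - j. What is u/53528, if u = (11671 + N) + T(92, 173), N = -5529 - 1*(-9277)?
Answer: 15373/53528 ≈ 0.28720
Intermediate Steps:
N = 3748 (N = -5529 + 9277 = 3748)
u = 15373 (u = (11671 + 3748) + (46 - 1*92) = 15419 + (46 - 92) = 15419 - 46 = 15373)
u/53528 = 15373/53528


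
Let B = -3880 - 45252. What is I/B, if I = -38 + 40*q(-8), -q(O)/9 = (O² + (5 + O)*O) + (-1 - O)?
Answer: 17119/24566 ≈ 0.69686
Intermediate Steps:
q(O) = 9 - 9*O² + 9*O - 9*O*(5 + O) (q(O) = -9*((O² + (5 + O)*O) + (-1 - O)) = -9*((O² + O*(5 + O)) + (-1 - O)) = -9*(-1 + O² - O + O*(5 + O)) = 9 - 9*O² + 9*O - 9*O*(5 + O))
B = -49132
I = -34238 (I = -38 + 40*(9 - 36*(-8) - 18*(-8)²) = -38 + 40*(9 + 288 - 18*64) = -38 + 40*(9 + 288 - 1152) = -38 + 40*(-855) = -38 - 34200 = -34238)
I/B = -34238/(-49132) = -34238*(-1/49132) = 17119/24566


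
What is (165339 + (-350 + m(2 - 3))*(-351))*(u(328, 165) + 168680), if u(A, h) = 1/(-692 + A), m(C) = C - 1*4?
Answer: 4450605534234/91 ≈ 4.8908e+10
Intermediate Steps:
m(C) = -4 + C (m(C) = C - 4 = -4 + C)
(165339 + (-350 + m(2 - 3))*(-351))*(u(328, 165) + 168680) = (165339 + (-350 + (-4 + (2 - 3)))*(-351))*(1/(-692 + 328) + 168680) = (165339 + (-350 + (-4 - 1))*(-351))*(1/(-364) + 168680) = (165339 + (-350 - 5)*(-351))*(-1/364 + 168680) = (165339 - 355*(-351))*(61399519/364) = (165339 + 124605)*(61399519/364) = 289944*(61399519/364) = 4450605534234/91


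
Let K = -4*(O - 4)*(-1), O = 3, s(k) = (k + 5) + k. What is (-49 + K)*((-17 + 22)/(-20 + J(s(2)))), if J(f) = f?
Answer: 265/11 ≈ 24.091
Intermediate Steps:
s(k) = 5 + 2*k (s(k) = (5 + k) + k = 5 + 2*k)
K = -4 (K = -4*(3 - 4)*(-1) = -4*(-1)*(-1) = 4*(-1) = -4)
(-49 + K)*((-17 + 22)/(-20 + J(s(2)))) = (-49 - 4)*((-17 + 22)/(-20 + (5 + 2*2))) = -265/(-20 + (5 + 4)) = -265/(-20 + 9) = -265/(-11) = -265*(-1)/11 = -53*(-5/11) = 265/11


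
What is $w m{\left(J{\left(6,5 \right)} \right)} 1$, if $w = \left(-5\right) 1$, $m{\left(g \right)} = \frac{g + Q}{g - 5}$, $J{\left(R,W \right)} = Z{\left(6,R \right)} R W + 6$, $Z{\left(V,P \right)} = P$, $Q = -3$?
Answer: $- \frac{915}{181} \approx -5.0553$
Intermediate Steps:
$J{\left(R,W \right)} = 6 + W R^{2}$ ($J{\left(R,W \right)} = R R W + 6 = R^{2} W + 6 = W R^{2} + 6 = 6 + W R^{2}$)
$m{\left(g \right)} = \frac{-3 + g}{-5 + g}$ ($m{\left(g \right)} = \frac{g - 3}{g - 5} = \frac{-3 + g}{-5 + g}$)
$w = -5$
$w m{\left(J{\left(6,5 \right)} \right)} 1 = - 5 \frac{-3 + \left(6 + 5 \cdot 6^{2}\right)}{-5 + \left(6 + 5 \cdot 6^{2}\right)} 1 = - 5 \frac{-3 + \left(6 + 5 \cdot 36\right)}{-5 + \left(6 + 5 \cdot 36\right)} 1 = - 5 \frac{-3 + \left(6 + 180\right)}{-5 + \left(6 + 180\right)} 1 = - 5 \frac{-3 + 186}{-5 + 186} \cdot 1 = - 5 \cdot \frac{1}{181} \cdot 183 \cdot 1 = \left(-5\right) \frac{183}{181} \cdot 1 = \left(- \frac{915}{181}\right) 1 = - \frac{915}{181}$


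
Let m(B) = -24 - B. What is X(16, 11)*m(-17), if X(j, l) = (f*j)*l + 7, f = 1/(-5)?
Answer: 987/5 ≈ 197.40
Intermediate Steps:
f = -1/5 ≈ -0.20000
X(j, l) = 7 - j*l/5 (X(j, l) = (-j/5)*l + 7 = -j*l/5 + 7 = 7 - j*l/5)
X(16, 11)*m(-17) = (7 - 1/5*16*11)*(-24 - 1*(-17)) = (7 - 176/5)*(-24 + 17) = -141/5*(-7) = 987/5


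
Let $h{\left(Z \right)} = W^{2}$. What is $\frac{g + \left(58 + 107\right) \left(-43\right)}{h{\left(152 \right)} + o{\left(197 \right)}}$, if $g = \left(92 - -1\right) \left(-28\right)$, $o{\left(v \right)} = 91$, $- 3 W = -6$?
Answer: $- \frac{9699}{95} \approx -102.09$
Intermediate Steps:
$W = 2$ ($W = \left(- \frac{1}{3}\right) \left(-6\right) = 2$)
$h{\left(Z \right)} = 4$ ($h{\left(Z \right)} = 2^{2} = 4$)
$g = -2604$ ($g = \left(92 + 1\right) \left(-28\right) = 93 \left(-28\right) = -2604$)
$\frac{g + \left(58 + 107\right) \left(-43\right)}{h{\left(152 \right)} + o{\left(197 \right)}} = \frac{-2604 + \left(58 + 107\right) \left(-43\right)}{4 + 91} = \frac{-2604 + 165 \left(-43\right)}{95} = \left(-2604 - 7095\right) \frac{1}{95} = \left(-9699\right) \frac{1}{95} = - \frac{9699}{95}$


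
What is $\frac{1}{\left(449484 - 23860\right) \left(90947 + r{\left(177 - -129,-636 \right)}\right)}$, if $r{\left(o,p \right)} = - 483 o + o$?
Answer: $- \frac{1}{24066909080} \approx -4.1551 \cdot 10^{-11}$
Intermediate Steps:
$r{\left(o,p \right)} = - 482 o$
$\frac{1}{\left(449484 - 23860\right) \left(90947 + r{\left(177 - -129,-636 \right)}\right)} = \frac{1}{\left(449484 - 23860\right) \left(90947 - 482 \left(177 - -129\right)\right)} = \frac{1}{425624 \left(90947 - 482 \left(177 + 129\right)\right)} = \frac{1}{425624 \left(90947 - 147492\right)} = \frac{1}{425624 \left(-56545\right)} = \frac{1}{-24066909080} = - \frac{1}{24066909080}$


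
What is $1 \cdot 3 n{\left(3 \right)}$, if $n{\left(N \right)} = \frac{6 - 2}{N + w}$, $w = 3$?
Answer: $2$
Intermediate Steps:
$n{\left(N \right)} = \frac{4}{3 + N}$ ($n{\left(N \right)} = \frac{6 - 2}{N + 3} = \frac{4}{3 + N}$)
$1 \cdot 3 n{\left(3 \right)} = 1 \cdot 3 \frac{4}{3 + 3} = 3 \cdot \frac{4}{6} = 3 \cdot 4 \cdot \frac{1}{6} = 3 \cdot \frac{2}{3} = 2$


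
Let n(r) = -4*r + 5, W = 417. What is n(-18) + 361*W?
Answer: 150614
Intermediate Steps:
n(r) = 5 - 4*r
n(-18) + 361*W = (5 - 4*(-18)) + 361*417 = (5 + 72) + 150537 = 77 + 150537 = 150614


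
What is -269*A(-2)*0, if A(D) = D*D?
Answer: 0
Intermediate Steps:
A(D) = D²
-269*A(-2)*0 = -269*(-2)²*0 = -1076*0 = -269*0 = 0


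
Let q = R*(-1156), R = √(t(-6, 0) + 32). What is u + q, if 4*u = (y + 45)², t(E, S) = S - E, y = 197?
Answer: 14641 - 1156*√38 ≈ 7514.9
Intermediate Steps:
u = 14641 (u = (197 + 45)²/4 = (¼)*242² = (¼)*58564 = 14641)
R = √38 (R = √((0 - 1*(-6)) + 32) = √((0 + 6) + 32) = √(6 + 32) = √38 ≈ 6.1644)
q = -1156*√38 (q = √38*(-1156) = -1156*√38 ≈ -7126.1)
u + q = 14641 - 1156*√38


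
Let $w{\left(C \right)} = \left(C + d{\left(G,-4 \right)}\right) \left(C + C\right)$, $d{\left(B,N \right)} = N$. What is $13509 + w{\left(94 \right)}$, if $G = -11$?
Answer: $30429$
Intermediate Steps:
$w{\left(C \right)} = 2 C \left(-4 + C\right)$ ($w{\left(C \right)} = \left(C - 4\right) \left(C + C\right) = \left(-4 + C\right) 2 C = 2 C \left(-4 + C\right)$)
$13509 + w{\left(94 \right)} = 13509 + 2 \cdot 94 \left(-4 + 94\right) = 13509 + 2 \cdot 94 \cdot 90 = 13509 + 16920 = 30429$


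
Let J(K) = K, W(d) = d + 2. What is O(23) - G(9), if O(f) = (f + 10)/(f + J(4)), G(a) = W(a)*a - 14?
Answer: -754/9 ≈ -83.778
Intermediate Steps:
W(d) = 2 + d
G(a) = -14 + a*(2 + a) (G(a) = (2 + a)*a - 14 = a*(2 + a) - 14 = -14 + a*(2 + a))
O(f) = (10 + f)/(4 + f) (O(f) = (f + 10)/(f + 4) = (10 + f)/(4 + f))
O(23) - G(9) = (10 + 23)/(4 + 23) - (-14 + 9*(2 + 9)) = 33/27 - (-14 + 9*11) = (1/27)*33 - (-14 + 99) = 11/9 - 1*85 = 11/9 - 85 = -754/9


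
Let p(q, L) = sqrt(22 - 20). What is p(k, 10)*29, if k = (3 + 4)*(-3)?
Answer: 29*sqrt(2) ≈ 41.012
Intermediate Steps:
k = -21 (k = 7*(-3) = -21)
p(q, L) = sqrt(2)
p(k, 10)*29 = sqrt(2)*29 = 29*sqrt(2)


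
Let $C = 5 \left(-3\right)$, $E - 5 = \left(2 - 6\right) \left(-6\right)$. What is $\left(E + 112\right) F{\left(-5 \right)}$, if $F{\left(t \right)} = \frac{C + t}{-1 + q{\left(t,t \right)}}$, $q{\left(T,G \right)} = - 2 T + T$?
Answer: $-705$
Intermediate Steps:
$E = 29$ ($E = 5 + \left(2 - 6\right) \left(-6\right) = 5 - -24 = 5 + 24 = 29$)
$q{\left(T,G \right)} = - T$
$C = -15$
$F{\left(t \right)} = \frac{-15 + t}{-1 - t}$
$\left(E + 112\right) F{\left(-5 \right)} = \left(29 + 112\right) \frac{15 - -5}{1 - 5} = 141 \frac{15 + 5}{-4} = 141 \left(\left(- \frac{1}{4}\right) 20\right) = 141 \left(-5\right) = -705$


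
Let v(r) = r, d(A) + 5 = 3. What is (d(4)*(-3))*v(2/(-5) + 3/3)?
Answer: 18/5 ≈ 3.6000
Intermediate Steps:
d(A) = -2 (d(A) = -5 + 3 = -2)
(d(4)*(-3))*v(2/(-5) + 3/3) = (-2*(-3))*(2/(-5) + 3/3) = 6*(2*(-⅕) + 3*(⅓)) = 6*(-⅖ + 1) = 6*(⅗) = 18/5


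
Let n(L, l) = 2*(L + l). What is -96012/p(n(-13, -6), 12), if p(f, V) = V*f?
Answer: 8001/38 ≈ 210.55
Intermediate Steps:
n(L, l) = 2*L + 2*l
-96012/p(n(-13, -6), 12) = -96012*1/(12*(2*(-13) + 2*(-6))) = -96012*1/(12*(-26 - 12)) = -96012/(12*(-38)) = -96012/(-456) = -96012*(-1/456) = 8001/38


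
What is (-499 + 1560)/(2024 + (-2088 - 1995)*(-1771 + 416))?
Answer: 1061/5534489 ≈ 0.00019171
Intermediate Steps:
(-499 + 1560)/(2024 + (-2088 - 1995)*(-1771 + 416)) = 1061/(2024 - 4083*(-1355)) = 1061/(2024 + 5532465) = 1061/5534489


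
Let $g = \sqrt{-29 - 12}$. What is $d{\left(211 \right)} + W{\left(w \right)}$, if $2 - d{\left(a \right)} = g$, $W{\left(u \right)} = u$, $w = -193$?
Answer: $-191 - i \sqrt{41} \approx -191.0 - 6.4031 i$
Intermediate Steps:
$g = i \sqrt{41}$ ($g = \sqrt{-41} = i \sqrt{41} \approx 6.4031 i$)
$d{\left(a \right)} = 2 - i \sqrt{41}$
$d{\left(211 \right)} + W{\left(w \right)} = \left(2 - i \sqrt{41}\right) - 193 = -191 - i \sqrt{41}$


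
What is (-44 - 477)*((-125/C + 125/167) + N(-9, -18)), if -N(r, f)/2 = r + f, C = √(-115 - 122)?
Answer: -4763503/167 - 65125*I*√237/237 ≈ -28524.0 - 4230.3*I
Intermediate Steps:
C = I*√237 (C = √(-237) = I*√237 ≈ 15.395*I)
N(r, f) = -2*f - 2*r (N(r, f) = -2*(r + f) = -2*(f + r) = -2*f - 2*r)
(-44 - 477)*((-125/C + 125/167) + N(-9, -18)) = (-44 - 477)*((-125*(-I*√237/237) + 125/167) + (-2*(-18) - 2*(-9))) = -521*((-(-125)*I*√237/237 + 125*(1/167)) + (36 + 18)) = -521*((125*I*√237/237 + 125/167) + 54) = -521*((125/167 + 125*I*√237/237) + 54) = -521*(9143/167 + 125*I*√237/237) = -4763503/167 - 65125*I*√237/237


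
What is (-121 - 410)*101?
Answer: -53631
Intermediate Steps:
(-121 - 410)*101 = -531*101 = -53631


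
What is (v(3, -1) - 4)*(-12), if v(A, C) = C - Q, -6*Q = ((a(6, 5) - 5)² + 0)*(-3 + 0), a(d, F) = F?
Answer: 60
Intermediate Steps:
Q = 0 (Q = -((5 - 5)² + 0)*(-3 + 0)/6 = -(0² + 0)*(-3)/6 = -(0 + 0)*(-3)/6 = -0*(-3) = -⅙*0 = 0)
v(A, C) = C (v(A, C) = C - 1*0 = C + 0 = C)
(v(3, -1) - 4)*(-12) = (-1 - 4)*(-12) = -5*(-12) = 60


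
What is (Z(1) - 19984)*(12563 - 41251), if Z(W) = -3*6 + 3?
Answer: 573731312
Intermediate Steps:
Z(W) = -15 (Z(W) = -18 + 3 = -15)
(Z(1) - 19984)*(12563 - 41251) = (-15 - 19984)*(12563 - 41251) = -19999*(-28688) = 573731312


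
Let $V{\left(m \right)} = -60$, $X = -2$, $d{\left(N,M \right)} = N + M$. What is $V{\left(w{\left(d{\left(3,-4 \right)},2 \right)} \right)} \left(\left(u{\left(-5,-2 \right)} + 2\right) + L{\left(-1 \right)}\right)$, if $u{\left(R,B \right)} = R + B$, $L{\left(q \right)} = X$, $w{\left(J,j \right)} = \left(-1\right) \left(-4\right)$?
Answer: $420$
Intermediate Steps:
$d{\left(N,M \right)} = M + N$
$w{\left(J,j \right)} = 4$
$L{\left(q \right)} = -2$
$u{\left(R,B \right)} = B + R$
$V{\left(w{\left(d{\left(3,-4 \right)},2 \right)} \right)} \left(\left(u{\left(-5,-2 \right)} + 2\right) + L{\left(-1 \right)}\right) = - 60 \left(\left(\left(-2 - 5\right) + 2\right) - 2\right) = - 60 \left(\left(-7 + 2\right) - 2\right) = - 60 \left(-5 - 2\right) = \left(-60\right) \left(-7\right) = 420$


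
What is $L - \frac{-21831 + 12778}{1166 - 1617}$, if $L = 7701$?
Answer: $\frac{314918}{41} \approx 7680.9$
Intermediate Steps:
$L - \frac{-21831 + 12778}{1166 - 1617} = 7701 - \frac{-21831 + 12778}{1166 - 1617} = 7701 - - \frac{9053}{-451} = 7701 - \left(-9053\right) \left(- \frac{1}{451}\right) = 7701 - \frac{823}{41} = \frac{314918}{41}$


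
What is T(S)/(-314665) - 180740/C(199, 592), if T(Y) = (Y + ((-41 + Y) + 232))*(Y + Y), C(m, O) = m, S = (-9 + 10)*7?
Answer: -11374624646/12523667 ≈ -908.25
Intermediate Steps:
S = 7 (S = 1*7 = 7)
T(Y) = 2*Y*(191 + 2*Y) (T(Y) = (Y + (191 + Y))*(2*Y) = (191 + 2*Y)*(2*Y) = 2*Y*(191 + 2*Y))
T(S)/(-314665) - 180740/C(199, 592) = (2*7*(191 + 2*7))/(-314665) - 180740/199 = (2*7*(191 + 14))*(-1/314665) - 180740*1/199 = (2*7*205)*(-1/314665) - 180740/199 = 2870*(-1/314665) - 180740/199 = -574/62933 - 180740/199 = -11374624646/12523667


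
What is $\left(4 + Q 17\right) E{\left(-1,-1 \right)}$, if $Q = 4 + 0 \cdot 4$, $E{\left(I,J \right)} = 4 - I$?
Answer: $360$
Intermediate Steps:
$Q = 4$ ($Q = 4 + 0 = 4$)
$\left(4 + Q 17\right) E{\left(-1,-1 \right)} = \left(4 + 4 \cdot 17\right) \left(4 - -1\right) = \left(4 + 68\right) \left(4 + 1\right) = 72 \cdot 5 = 360$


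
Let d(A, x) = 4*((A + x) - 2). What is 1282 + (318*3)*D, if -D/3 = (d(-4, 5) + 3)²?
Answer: -1580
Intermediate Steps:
d(A, x) = -8 + 4*A + 4*x (d(A, x) = 4*(-2 + A + x) = -8 + 4*A + 4*x)
D = -3 (D = -3*((-8 + 4*(-4) + 4*5) + 3)² = -3*((-8 - 16 + 20) + 3)² = -3*(-4 + 3)² = -3*(-1)² = -3*1 = -3)
1282 + (318*3)*D = 1282 + (318*3)*(-3) = 1282 + 954*(-3) = 1282 - 2862 = -1580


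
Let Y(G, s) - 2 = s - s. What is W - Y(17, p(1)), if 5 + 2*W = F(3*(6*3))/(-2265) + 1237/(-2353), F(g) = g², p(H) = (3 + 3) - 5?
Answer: -9604843/1776515 ≈ -5.4066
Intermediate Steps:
p(H) = 1 (p(H) = 6 - 5 = 1)
Y(G, s) = 2 (Y(G, s) = 2 + (s - s) = 2 + 0 = 2)
W = -6051813/1776515 (W = -5/2 + ((3*(6*3))²/(-2265) + 1237/(-2353))/2 = -5/2 + ((3*18)²*(-1/2265) + 1237*(-1/2353))/2 = -5/2 + (54²*(-1/2265) - 1237/2353)/2 = -5/2 + (2916*(-1/2265) - 1237/2353)/2 = -5/2 + (-972/755 - 1237/2353)/2 = -5/2 + (½)*(-3221051/1776515) = -5/2 - 3221051/3553030 = -6051813/1776515 ≈ -3.4066)
W - Y(17, p(1)) = -6051813/1776515 - 1*2 = -6051813/1776515 - 2 = -9604843/1776515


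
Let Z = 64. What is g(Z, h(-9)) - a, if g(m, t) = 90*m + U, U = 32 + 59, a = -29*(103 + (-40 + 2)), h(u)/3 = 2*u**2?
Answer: 7736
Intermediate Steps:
h(u) = 6*u**2 (h(u) = 3*(2*u**2) = 6*u**2)
a = -1885 (a = -29*(103 - 38) = -29*65 = -1885)
U = 91
g(m, t) = 91 + 90*m (g(m, t) = 90*m + 91 = 91 + 90*m)
g(Z, h(-9)) - a = (91 + 90*64) - 1*(-1885) = (91 + 5760) + 1885 = 5851 + 1885 = 7736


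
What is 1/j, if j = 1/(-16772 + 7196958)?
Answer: 7180186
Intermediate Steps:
j = 1/7180186 ≈ 1.3927e-7
1/j = 1/(1/7180186) = 7180186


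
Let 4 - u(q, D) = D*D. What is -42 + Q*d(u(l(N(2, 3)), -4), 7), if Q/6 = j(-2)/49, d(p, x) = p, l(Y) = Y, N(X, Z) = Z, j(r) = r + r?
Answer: -1770/49 ≈ -36.122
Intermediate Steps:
j(r) = 2*r
u(q, D) = 4 - D**2 (u(q, D) = 4 - D*D = 4 - D**2)
Q = -24/49 (Q = 6*((2*(-2))/49) = 6*(-4*1/49) = 6*(-4/49) = -24/49 ≈ -0.48980)
-42 + Q*d(u(l(N(2, 3)), -4), 7) = -42 - 24*(4 - 1*(-4)**2)/49 = -42 - 24*(4 - 1*16)/49 = -42 - 24*(4 - 16)/49 = -42 - 24/49*(-12) = -42 + 288/49 = -1770/49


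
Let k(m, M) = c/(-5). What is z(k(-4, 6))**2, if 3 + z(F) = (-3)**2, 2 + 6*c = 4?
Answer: 36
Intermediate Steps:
c = 1/3 (c = -1/3 + (1/6)*4 = -1/3 + 2/3 = 1/3 ≈ 0.33333)
k(m, M) = -1/15 (k(m, M) = (1/3)/(-5) = (1/3)*(-1/5) = -1/15)
z(F) = 6 (z(F) = -3 + (-3)**2 = -3 + 9 = 6)
z(k(-4, 6))**2 = 6**2 = 36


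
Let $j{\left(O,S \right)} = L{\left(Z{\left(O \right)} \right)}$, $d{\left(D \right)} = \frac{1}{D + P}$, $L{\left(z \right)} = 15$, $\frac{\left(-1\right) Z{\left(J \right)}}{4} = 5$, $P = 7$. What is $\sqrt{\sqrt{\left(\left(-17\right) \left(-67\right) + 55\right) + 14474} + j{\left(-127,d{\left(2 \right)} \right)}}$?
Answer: $\sqrt{15 + 2 \sqrt{3917}} \approx 11.839$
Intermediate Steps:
$Z{\left(J \right)} = -20$ ($Z{\left(J \right)} = \left(-4\right) 5 = -20$)
$d{\left(D \right)} = \frac{1}{7 + D}$ ($d{\left(D \right)} = \frac{1}{D + 7} = \frac{1}{7 + D}$)
$j{\left(O,S \right)} = 15$
$\sqrt{\sqrt{\left(\left(-17\right) \left(-67\right) + 55\right) + 14474} + j{\left(-127,d{\left(2 \right)} \right)}} = \sqrt{\sqrt{\left(\left(-17\right) \left(-67\right) + 55\right) + 14474} + 15} = \sqrt{\sqrt{\left(1139 + 55\right) + 14474} + 15} = \sqrt{\sqrt{1194 + 14474} + 15} = \sqrt{\sqrt{15668} + 15} = \sqrt{2 \sqrt{3917} + 15} = \sqrt{15 + 2 \sqrt{3917}}$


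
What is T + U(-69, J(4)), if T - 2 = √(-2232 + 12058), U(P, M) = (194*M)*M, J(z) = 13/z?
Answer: 16409/8 + 17*√34 ≈ 2150.3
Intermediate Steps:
U(P, M) = 194*M²
T = 2 + 17*√34 (T = 2 + √(-2232 + 12058) = 2 + √9826 = 2 + 17*√34 ≈ 101.13)
T + U(-69, J(4)) = (2 + 17*√34) + 194*(13/4)² = (2 + 17*√34) + 194*(169/16) = (2 + 17*√34) + 16393/8 = 16409/8 + 17*√34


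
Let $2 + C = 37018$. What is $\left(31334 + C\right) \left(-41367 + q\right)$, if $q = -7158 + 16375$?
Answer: $-2197452500$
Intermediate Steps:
$C = 37016$ ($C = -2 + 37018 = 37016$)
$q = 9217$
$\left(31334 + C\right) \left(-41367 + q\right) = \left(31334 + 37016\right) \left(-41367 + 9217\right) = 68350 \left(-32150\right) = -2197452500$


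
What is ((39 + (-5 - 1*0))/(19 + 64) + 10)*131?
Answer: 113184/83 ≈ 1363.7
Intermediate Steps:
((39 + (-5 - 1*0))/(19 + 64) + 10)*131 = ((39 + (-5 + 0))/83 + 10)*131 = ((39 - 5)*(1/83) + 10)*131 = (34*(1/83) + 10)*131 = (34/83 + 10)*131 = (864/83)*131 = 113184/83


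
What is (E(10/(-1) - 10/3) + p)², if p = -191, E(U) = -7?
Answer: 39204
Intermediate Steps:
(E(10/(-1) - 10/3) + p)² = (-7 - 191)² = (-198)² = 39204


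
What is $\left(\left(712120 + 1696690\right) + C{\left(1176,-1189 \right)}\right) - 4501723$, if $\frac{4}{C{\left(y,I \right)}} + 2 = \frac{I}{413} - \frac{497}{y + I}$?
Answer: $- \frac{187384768891}{89533} \approx -2.0929 \cdot 10^{6}$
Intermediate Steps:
$C{\left(y,I \right)} = \frac{4}{-2 - \frac{497}{I + y} + \frac{I}{413}}$ ($C{\left(y,I \right)} = \frac{4}{-2 + \left(\frac{I}{413} - \frac{497}{y + I}\right)} = \frac{4}{-2 + \left(I \frac{1}{413} - \frac{497}{I + y}\right)} = \frac{4}{-2 + \left(\frac{I}{413} - \frac{497}{I + y}\right)} = \frac{4}{-2 + \left(- \frac{497}{I + y} + \frac{I}{413}\right)} = \frac{4}{-2 - \frac{497}{I + y} + \frac{I}{413}}$)
$\left(\left(712120 + 1696690\right) + C{\left(1176,-1189 \right)}\right) - 4501723 = \left(\left(712120 + 1696690\right) + \frac{1652 \left(-1189 + 1176\right)}{-205261 + \left(-1189\right)^{2} - -982114 - 971376 - 1398264}\right) - 4501723 = \left(2408810 + 1652 \frac{1}{-205261 + 1413721 + 982114 - 971376 - 1398264} \left(-13\right)\right) - 4501723 = \left(2408810 + 1652 \frac{1}{-179066} \left(-13\right)\right) - 4501723 = \left(2408810 + 1652 \left(- \frac{1}{179066}\right) \left(-13\right)\right) - 4501723 = \left(2408810 + \frac{10738}{89533}\right) - 4501723 = \frac{215667996468}{89533} - 4501723 = - \frac{187384768891}{89533}$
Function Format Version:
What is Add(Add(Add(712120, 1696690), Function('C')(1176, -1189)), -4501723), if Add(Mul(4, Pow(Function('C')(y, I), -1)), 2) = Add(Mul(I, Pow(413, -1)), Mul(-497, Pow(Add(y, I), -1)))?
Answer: Rational(-187384768891, 89533) ≈ -2.0929e+6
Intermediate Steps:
Function('C')(y, I) = Mul(4, Pow(Add(-2, Mul(-497, Pow(Add(I, y), -1)), Mul(Rational(1, 413), I)), -1)) (Function('C')(y, I) = Mul(4, Pow(Add(-2, Add(Mul(I, Pow(413, -1)), Mul(-497, Pow(Add(y, I), -1)))), -1)) = Mul(4, Pow(Add(-2, Add(Mul(I, Rational(1, 413)), Mul(-497, Pow(Add(I, y), -1)))), -1)) = Mul(4, Pow(Add(-2, Add(Mul(Rational(1, 413), I), Mul(-497, Pow(Add(I, y), -1)))), -1)) = Mul(4, Pow(Add(-2, Add(Mul(-497, Pow(Add(I, y), -1)), Mul(Rational(1, 413), I))), -1)) = Mul(4, Pow(Add(-2, Mul(-497, Pow(Add(I, y), -1)), Mul(Rational(1, 413), I)), -1)))
Add(Add(Add(712120, 1696690), Function('C')(1176, -1189)), -4501723) = Add(Add(Add(712120, 1696690), Mul(1652, Pow(Add(-205261, Pow(-1189, 2), Mul(-826, -1189), Mul(-826, 1176), Mul(-1189, 1176)), -1), Add(-1189, 1176))), -4501723) = Add(Add(2408810, Mul(1652, Pow(Add(-205261, 1413721, 982114, -971376, -1398264), -1), -13)), -4501723) = Add(Add(2408810, Mul(1652, Pow(-179066, -1), -13)), -4501723) = Add(Add(2408810, Mul(1652, Rational(-1, 179066), -13)), -4501723) = Add(Add(2408810, Rational(10738, 89533)), -4501723) = Add(Rational(215667996468, 89533), -4501723) = Rational(-187384768891, 89533)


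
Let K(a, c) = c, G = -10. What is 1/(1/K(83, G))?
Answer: -10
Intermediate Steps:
1/(1/K(83, G)) = 1/(1/(-10)) = 1/(-⅒) = -10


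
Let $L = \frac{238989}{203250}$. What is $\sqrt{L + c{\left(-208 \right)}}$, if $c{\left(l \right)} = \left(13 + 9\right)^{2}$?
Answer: $\frac{\sqrt{89079496730}}{13550} \approx 22.027$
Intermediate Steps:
$c{\left(l \right)} = 484$ ($c{\left(l \right)} = 22^{2} = 484$)
$L = \frac{79663}{67750}$ ($L = 238989 \cdot \frac{1}{203250} = \frac{79663}{67750} \approx 1.1758$)
$\sqrt{L + c{\left(-208 \right)}} = \sqrt{\frac{79663}{67750} + 484} = \sqrt{\frac{32870663}{67750}} = \frac{\sqrt{89079496730}}{13550}$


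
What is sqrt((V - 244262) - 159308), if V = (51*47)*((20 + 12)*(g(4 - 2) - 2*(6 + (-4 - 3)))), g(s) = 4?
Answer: sqrt(56654) ≈ 238.02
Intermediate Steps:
V = 460224 (V = (51*47)*((20 + 12)*(4 - 2*(6 + (-4 - 3)))) = 2397*(32*(4 - 2*(6 - 7))) = 2397*(32*(4 - 2*(-1))) = 2397*(32*(4 + 2)) = 2397*(32*6) = 2397*192 = 460224)
sqrt((V - 244262) - 159308) = sqrt((460224 - 244262) - 159308) = sqrt(215962 - 159308) = sqrt(56654)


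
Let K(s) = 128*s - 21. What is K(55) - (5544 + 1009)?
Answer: 466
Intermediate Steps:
K(s) = -21 + 128*s
K(55) - (5544 + 1009) = (-21 + 128*55) - (5544 + 1009) = (-21 + 7040) - 1*6553 = 7019 - 6553 = 466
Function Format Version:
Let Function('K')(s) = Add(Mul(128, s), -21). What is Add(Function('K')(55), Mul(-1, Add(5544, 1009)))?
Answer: 466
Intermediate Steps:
Function('K')(s) = Add(-21, Mul(128, s))
Add(Function('K')(55), Mul(-1, Add(5544, 1009))) = Add(Add(-21, Mul(128, 55)), Mul(-1, Add(5544, 1009))) = Add(Add(-21, 7040), Mul(-1, 6553)) = Add(7019, -6553) = 466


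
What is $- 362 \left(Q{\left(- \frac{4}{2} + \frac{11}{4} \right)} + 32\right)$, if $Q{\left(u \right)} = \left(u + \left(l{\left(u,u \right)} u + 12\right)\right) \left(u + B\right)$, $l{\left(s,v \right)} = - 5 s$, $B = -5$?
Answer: $\frac{118555}{32} \approx 3704.8$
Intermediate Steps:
$Q{\left(u \right)} = \left(-5 + u\right) \left(12 + u - 5 u^{2}\right)$ ($Q{\left(u \right)} = \left(u + \left(- 5 u u + 12\right)\right) \left(u - 5\right) = \left(u - \left(-12 + 5 u^{2}\right)\right) \left(-5 + u\right) = \left(12 + u - 5 u^{2}\right) \left(-5 + u\right) = \left(-5 + u\right) \left(12 + u - 5 u^{2}\right)$)
$- 362 \left(Q{\left(- \frac{4}{2} + \frac{11}{4} \right)} + 32\right) = - 362 \left(\left(-60 - 5 \left(- \frac{4}{2} + \frac{11}{4}\right)^{3} + 7 \left(- \frac{4}{2} + \frac{11}{4}\right) + 26 \left(- \frac{4}{2} + \frac{11}{4}\right)^{2}\right) + 32\right) = - 362 \left(\left(-60 - 5 \left(\left(-4\right) \frac{1}{2} + 11 \cdot \frac{1}{4}\right)^{3} + 7 \left(\left(-4\right) \frac{1}{2} + 11 \cdot \frac{1}{4}\right) + 26 \left(\left(-4\right) \frac{1}{2} + 11 \cdot \frac{1}{4}\right)^{2}\right) + 32\right) = - 362 \left(\left(-60 - 5 \left(-2 + \frac{11}{4}\right)^{3} + 7 \left(-2 + \frac{11}{4}\right) + 26 \left(-2 + \frac{11}{4}\right)^{2}\right) + 32\right) = - 362 \left(\left(-60 - 5 \left(\frac{3}{4}\right)^{3} + 7 \cdot \frac{3}{4} + 26 \left(\frac{3}{4}\right)^{2}\right) + 32\right) = - 362 \left(\left(-60 - \frac{135}{64} + \frac{21}{4} + 26 \cdot \frac{9}{16}\right) + 32\right) = - 362 \left(\left(-60 - \frac{135}{64} + \frac{21}{4} + \frac{117}{8}\right) + 32\right) = - 362 \left(- \frac{2703}{64} + 32\right) = \left(-362\right) \left(- \frac{655}{64}\right) = \frac{118555}{32}$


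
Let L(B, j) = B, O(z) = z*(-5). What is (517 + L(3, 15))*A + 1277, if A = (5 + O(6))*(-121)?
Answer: 1574277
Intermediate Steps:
O(z) = -5*z
A = 3025 (A = (5 - 5*6)*(-121) = (5 - 30)*(-121) = -25*(-121) = 3025)
(517 + L(3, 15))*A + 1277 = (517 + 3)*3025 + 1277 = 520*3025 + 1277 = 1573000 + 1277 = 1574277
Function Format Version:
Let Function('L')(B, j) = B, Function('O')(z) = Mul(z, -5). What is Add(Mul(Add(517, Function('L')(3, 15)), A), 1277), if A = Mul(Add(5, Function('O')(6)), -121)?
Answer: 1574277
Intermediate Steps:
Function('O')(z) = Mul(-5, z)
A = 3025 (A = Mul(Add(5, Mul(-5, 6)), -121) = Mul(Add(5, -30), -121) = Mul(-25, -121) = 3025)
Add(Mul(Add(517, Function('L')(3, 15)), A), 1277) = Add(Mul(Add(517, 3), 3025), 1277) = Add(Mul(520, 3025), 1277) = Add(1573000, 1277) = 1574277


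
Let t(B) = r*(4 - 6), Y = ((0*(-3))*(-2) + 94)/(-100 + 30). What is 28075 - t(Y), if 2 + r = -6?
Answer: 28059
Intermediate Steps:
r = -8 (r = -2 - 6 = -8)
Y = -47/35 (Y = (0*(-2) + 94)/(-70) = (0 + 94)*(-1/70) = 94*(-1/70) = -47/35 ≈ -1.3429)
t(B) = 16 (t(B) = -8*(4 - 6) = -8*(-2) = 16)
28075 - t(Y) = 28075 - 1*16 = 28075 - 16 = 28059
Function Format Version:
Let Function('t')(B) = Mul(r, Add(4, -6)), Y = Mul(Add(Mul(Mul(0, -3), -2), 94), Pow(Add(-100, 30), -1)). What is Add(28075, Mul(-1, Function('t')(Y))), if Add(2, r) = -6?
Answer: 28059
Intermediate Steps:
r = -8 (r = Add(-2, -6) = -8)
Y = Rational(-47, 35) (Y = Mul(Add(Mul(0, -2), 94), Pow(-70, -1)) = Mul(Add(0, 94), Rational(-1, 70)) = Mul(94, Rational(-1, 70)) = Rational(-47, 35) ≈ -1.3429)
Function('t')(B) = 16 (Function('t')(B) = Mul(-8, Add(4, -6)) = Mul(-8, -2) = 16)
Add(28075, Mul(-1, Function('t')(Y))) = Add(28075, Mul(-1, 16)) = Add(28075, -16) = 28059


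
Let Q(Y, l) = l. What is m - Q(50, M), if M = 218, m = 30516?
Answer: 30298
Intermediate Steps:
m - Q(50, M) = 30516 - 1*218 = 30516 - 218 = 30298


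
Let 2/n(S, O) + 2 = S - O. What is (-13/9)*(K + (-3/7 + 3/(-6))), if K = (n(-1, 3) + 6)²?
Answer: -51077/1134 ≈ -45.041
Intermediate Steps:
n(S, O) = 2/(-2 + S - O) (n(S, O) = 2/(-2 + (S - O)) = 2/(-2 + S - O))
K = 289/9 (K = (-2/(2 + 3 - 1*(-1)) + 6)² = (-2/(2 + 3 + 1) + 6)² = (-2/6 + 6)² = (-2*⅙ + 6)² = (-⅓ + 6)² = (17/3)² = 289/9 ≈ 32.111)
(-13/9)*(K + (-3/7 + 3/(-6))) = (-13/9)*(289/9 + (-3/7 + 3/(-6))) = (-13*⅑)*(289/9 + (-3*⅐ + 3*(-⅙))) = -13*(289/9 + (-3/7 - ½))/9 = -13*(289/9 - 13/14)/9 = -13/9*3929/126 = -51077/1134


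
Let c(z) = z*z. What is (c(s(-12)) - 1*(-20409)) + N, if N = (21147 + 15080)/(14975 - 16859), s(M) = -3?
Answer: 38431285/1884 ≈ 20399.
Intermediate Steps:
c(z) = z²
N = -36227/1884 (N = 36227/(-1884) = 36227*(-1/1884) = -36227/1884 ≈ -19.229)
(c(s(-12)) - 1*(-20409)) + N = ((-3)² - 1*(-20409)) - 36227/1884 = (9 + 20409) - 36227/1884 = 20418 - 36227/1884 = 38431285/1884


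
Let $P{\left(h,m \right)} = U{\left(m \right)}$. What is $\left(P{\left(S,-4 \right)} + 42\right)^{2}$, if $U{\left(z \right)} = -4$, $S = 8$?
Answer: $1444$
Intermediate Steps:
$P{\left(h,m \right)} = -4$
$\left(P{\left(S,-4 \right)} + 42\right)^{2} = \left(-4 + 42\right)^{2} = 38^{2} = 1444$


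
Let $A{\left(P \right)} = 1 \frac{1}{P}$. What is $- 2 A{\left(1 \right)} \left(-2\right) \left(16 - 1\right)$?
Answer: $60$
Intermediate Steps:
$A{\left(P \right)} = \frac{1}{P}$
$- 2 A{\left(1 \right)} \left(-2\right) \left(16 - 1\right) = - \frac{2}{1} \left(-2\right) \left(16 - 1\right) = \left(-2\right) 1 \left(-2\right) 15 = \left(-2\right) \left(-2\right) 15 = 4 \cdot 15 = 60$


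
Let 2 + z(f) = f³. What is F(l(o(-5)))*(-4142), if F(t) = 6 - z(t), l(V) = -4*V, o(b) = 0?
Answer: -33136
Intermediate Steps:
z(f) = -2 + f³
F(t) = 8 - t³ (F(t) = 6 - (-2 + t³) = 6 + (2 - t³) = 8 - t³)
F(l(o(-5)))*(-4142) = (8 - (-4*0)³)*(-4142) = (8 - 1*0³)*(-4142) = (8 - 1*0)*(-4142) = (8 + 0)*(-4142) = 8*(-4142) = -33136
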